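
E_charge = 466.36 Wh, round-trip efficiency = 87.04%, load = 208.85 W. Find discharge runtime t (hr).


Step 1: E_discharge = eta/100 * E_charge = 87.04/100 * 466.36 = 405.92 Wh
Step 2: t = E_discharge / P = 405.92 / 208.85 = 1.944 hr

1.944 hr


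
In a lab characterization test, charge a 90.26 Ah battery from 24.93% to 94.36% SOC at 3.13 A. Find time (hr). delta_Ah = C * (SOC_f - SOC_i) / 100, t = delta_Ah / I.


delta_Ah = 90.26 * (94.36 - 24.93) / 100 = 62.668 Ah
t = delta_Ah / I = 62.668 / 3.13 = 20.02 hr

20.02 hr


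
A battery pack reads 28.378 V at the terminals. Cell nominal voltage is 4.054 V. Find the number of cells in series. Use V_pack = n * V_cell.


Rearranging: n = V_pack / V_cell = 28.378 / 4.054 = 7 cells

7


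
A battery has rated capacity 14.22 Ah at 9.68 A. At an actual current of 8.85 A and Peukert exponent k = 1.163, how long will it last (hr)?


t_rated = C / I_rated = 14.22 / 9.68 = 1.469 hr
(I_rated/I)^k = (1.0938)^1.163 = 1.1099
t = t_rated * (I_rated/I)^k = 1.469 * 1.1099 = 1.630 hr

1.630 hr


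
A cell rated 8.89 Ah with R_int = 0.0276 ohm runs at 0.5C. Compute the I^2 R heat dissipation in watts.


Step 1: I = C_rate * capacity = 0.5 * 8.89 = 4.445 A
Step 2: Q = I^2 * R = 4.445^2 * 0.0276 = 19.758 * 0.0276 = 0.5453 W

0.5453 W


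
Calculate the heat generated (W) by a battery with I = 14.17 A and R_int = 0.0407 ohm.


I^2 = 200.79
Q = 200.79 * 0.0407 = 8.172 W

8.172 W


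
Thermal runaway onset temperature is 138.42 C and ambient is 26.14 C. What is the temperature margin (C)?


Safety margin = 138.42 C - 26.14 C = 112.28 C

112.28 C


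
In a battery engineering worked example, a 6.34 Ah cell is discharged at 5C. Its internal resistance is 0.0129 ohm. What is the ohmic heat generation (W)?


Step 1: I = C_rate * capacity = 5 * 6.34 = 31.7 A
Step 2: Q = I^2 * R = 31.7^2 * 0.0129 = 1004.9 * 0.0129 = 12.96 W

12.96 W


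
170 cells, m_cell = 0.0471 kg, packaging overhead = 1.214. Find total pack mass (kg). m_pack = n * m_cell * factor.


Cell mass sum = 170 * 0.0471 = 8.007 kg
With overhead 1.214: m_pack = 8.007 * 1.214 = 9.720 kg

9.720 kg


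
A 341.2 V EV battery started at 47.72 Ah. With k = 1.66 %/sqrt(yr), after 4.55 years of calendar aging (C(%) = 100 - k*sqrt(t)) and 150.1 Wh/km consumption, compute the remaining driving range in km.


Step 1: capacity retention = 100 - 1.66 * sqrt(4.55) = 100 - 1.66 * 2.1331 = 96.459%
Step 2: C_now = 47.72 * 96.459/100 = 46.03 Ah
Step 3: E_pack = V * C_now = 341.2 * 46.03 = 15705 Wh
Step 4: range = E_pack / consumption = 15705 / 150.1 = 104.6 km

104.6 km


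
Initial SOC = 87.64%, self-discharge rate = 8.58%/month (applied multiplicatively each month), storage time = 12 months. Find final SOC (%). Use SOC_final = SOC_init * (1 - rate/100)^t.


decay = (1 - 8.58/100)^12 = 0.3408
SOC_final = 87.64 * 0.3408 = 29.87%

29.87%


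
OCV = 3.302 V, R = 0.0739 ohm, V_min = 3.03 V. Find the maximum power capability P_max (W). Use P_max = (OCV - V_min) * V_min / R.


dV = OCV - V_min = 0.272 V (so I_max = dV / R)
P_max = dV * V_min / R = 0.272 * 3.03 / 0.0739 = 11.15 W

11.15 W


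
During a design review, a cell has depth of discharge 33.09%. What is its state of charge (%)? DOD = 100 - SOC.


SOC = 100 - DOD = 100 - 33.09 = 66.91%

66.91%


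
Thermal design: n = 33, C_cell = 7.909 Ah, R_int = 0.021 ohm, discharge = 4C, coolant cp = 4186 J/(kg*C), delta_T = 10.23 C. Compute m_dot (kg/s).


Step 1: I = 4 * 7.909 = 31.636 A
Step 2: Q_cell = I^2 * R = 31.636^2 * 0.021 = 21.018 W
Step 3: Q_total = 33 * 21.018 = 693.59 W
Step 4: m_dot = Q_total / (cp * dT) = 693.59 / (4186 * 10.23) = 0.01620 kg/s

0.01620 kg/s


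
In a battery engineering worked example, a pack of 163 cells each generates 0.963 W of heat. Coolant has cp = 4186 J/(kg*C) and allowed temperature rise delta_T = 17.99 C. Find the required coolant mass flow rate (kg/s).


Step 1: Total heat Q = 163 * 0.963 W = 156.97 W
Step 2: denom = cp * dT = 4186 * 17.99 = 75306
Step 3: m_dot = 156.97 / 75306 = 0.002084 kg/s

0.002084 kg/s


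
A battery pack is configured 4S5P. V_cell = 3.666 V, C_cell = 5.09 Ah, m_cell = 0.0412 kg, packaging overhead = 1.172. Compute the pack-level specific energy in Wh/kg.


Step 1: V_pack = 4 * 3.666 = 14.664 V
Step 2: C_pack = 5 * 5.09 = 25.45 Ah
Step 3: E_pack = V_pack * C_pack = 14.664 * 25.45 = 373.2 Wh
Step 4: m_pack = 4 * 5 * 0.0412 * 1.172 = 0.96573 kg
Step 5: ED = E_pack / m_pack = 373.2 / 0.96573 = 386.4 Wh/kg

386.4 Wh/kg


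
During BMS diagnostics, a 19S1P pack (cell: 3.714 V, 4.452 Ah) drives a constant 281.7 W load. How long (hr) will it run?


Step 1: E_pack = Ns * V_cell * Np * C_cell = 19 * 3.714 * 1 * 4.452 = 314.16 Wh
Step 2: t = E_pack / P = 314.16 / 281.7 = 1.115 hr

1.115 hr


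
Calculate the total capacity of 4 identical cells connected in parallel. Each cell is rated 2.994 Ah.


Parallel capacities add: 4 * 2.994 Ah = 11.976 Ah

11.976 Ah


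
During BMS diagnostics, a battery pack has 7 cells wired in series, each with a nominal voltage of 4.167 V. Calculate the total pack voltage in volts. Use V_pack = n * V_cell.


V_pack = n * V_cell = 7 * 4.167 = 29.169 V

29.169 V


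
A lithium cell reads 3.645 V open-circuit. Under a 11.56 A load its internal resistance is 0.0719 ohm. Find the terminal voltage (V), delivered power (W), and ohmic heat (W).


Step 1: V_terminal = OCV - I*R = 3.645 - 11.56 * 0.0719 = 2.8138 V
Step 2: P_out = V_terminal * I = 2.8138 * 11.56 = 32.53 W
Step 3: Q = I^2 * R = 11.56^2 * 0.0719 = 9.608 W

V=2.8138 V, P=32.53 W, Q=9.608 W


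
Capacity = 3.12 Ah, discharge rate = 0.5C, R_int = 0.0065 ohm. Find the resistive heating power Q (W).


Step 1: I = C_rate * capacity = 0.5 * 3.12 = 1.56 A
Step 2: Q = I^2 * R = 1.56^2 * 0.0065 = 2.4336 * 0.0065 = 0.01582 W

0.01582 W


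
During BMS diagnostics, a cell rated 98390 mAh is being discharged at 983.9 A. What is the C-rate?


Convert: capacity = 98390 mAh = 98.39 Ah
C_rate = I / capacity = 983.9 / 98.39 = 10C

10C


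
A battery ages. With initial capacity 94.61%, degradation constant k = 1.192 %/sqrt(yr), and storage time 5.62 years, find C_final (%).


Step 1: sqrt(5.62 yr) = 2.3707
Step 2: drop = 1.192 * 2.3707 = 2.8259
Step 3: C_final = 94.61 - 2.8259 = 91.78%

91.78%


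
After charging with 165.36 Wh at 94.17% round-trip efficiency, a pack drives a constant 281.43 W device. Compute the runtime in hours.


Step 1: E_discharge = eta/100 * E_charge = 94.17/100 * 165.36 = 155.72 Wh
Step 2: t = E_discharge / P = 155.72 / 281.43 = 0.5533 hr

0.5533 hr


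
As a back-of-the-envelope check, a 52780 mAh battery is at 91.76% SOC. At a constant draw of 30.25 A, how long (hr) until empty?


Convert: C_total = 52780 mAh = 52.78 Ah
Step 1: remaining = SOC/100 * C_total = 91.76/100 * 52.78 = 48.431 Ah
Step 2: t = remaining / I = 48.431 / 30.25 = 1.601 hr

1.601 hr


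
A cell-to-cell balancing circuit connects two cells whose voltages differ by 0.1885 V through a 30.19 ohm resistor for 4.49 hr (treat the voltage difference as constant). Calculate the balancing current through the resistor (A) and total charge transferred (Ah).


I_bal = dV / R = 0.1885 / 30.19 = 0.0062438 A
Q = I_bal * t = 0.0062438 * 4.49 = 0.02803 Ah

I=0.0062438 A, Q=0.02803 Ah


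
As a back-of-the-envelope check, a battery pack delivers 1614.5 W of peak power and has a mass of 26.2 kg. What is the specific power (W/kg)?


SP = P / m = 1614.5 / 26.2 = 61.62 W/kg

61.62 W/kg


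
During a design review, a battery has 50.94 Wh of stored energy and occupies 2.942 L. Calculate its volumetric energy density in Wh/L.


Volumetric ED = 50.94 Wh / 2.942 L = 17.31 Wh/L

17.31 Wh/L


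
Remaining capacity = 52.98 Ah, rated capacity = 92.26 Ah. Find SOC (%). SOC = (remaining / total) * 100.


SOC% = 52.98 / 92.26 * 100 = 57.42%

57.42%


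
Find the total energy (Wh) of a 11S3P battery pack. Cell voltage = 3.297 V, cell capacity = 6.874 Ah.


E = Ns * Vcell * Np * Ccell = 11 * 3.297 * 3 * 6.874 = 747.9 Wh

747.9 Wh


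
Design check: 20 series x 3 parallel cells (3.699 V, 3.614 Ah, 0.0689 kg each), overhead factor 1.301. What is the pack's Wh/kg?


Step 1: V_pack = 20 * 3.699 = 73.98 V
Step 2: C_pack = 3 * 3.614 = 10.842 Ah
Step 3: E_pack = V_pack * C_pack = 73.98 * 10.842 = 802.09 Wh
Step 4: m_pack = 20 * 3 * 0.0689 * 1.301 = 5.3783 kg
Step 5: ED = E_pack / m_pack = 802.09 / 5.3783 = 149.1 Wh/kg

149.1 Wh/kg


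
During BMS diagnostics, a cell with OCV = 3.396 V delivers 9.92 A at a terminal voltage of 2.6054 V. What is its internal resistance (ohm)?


R = (OCV - V) / I = (3.396 - 2.6054) / 9.92 = 0.07970 ohm

0.07970 ohm


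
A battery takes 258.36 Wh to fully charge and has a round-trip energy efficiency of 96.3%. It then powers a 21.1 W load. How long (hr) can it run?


Step 1: E_discharge = eta/100 * E_charge = 96.3/100 * 258.36 = 248.8 Wh
Step 2: t = E_discharge / P = 248.8 / 21.1 = 11.79 hr

11.79 hr


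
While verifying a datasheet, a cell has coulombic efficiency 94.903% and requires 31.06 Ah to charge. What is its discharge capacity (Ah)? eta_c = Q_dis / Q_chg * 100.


Q_dis = eta/100 * Q_chg = 94.903/100 * 31.06 = 29.48 Ah

29.48 Ah


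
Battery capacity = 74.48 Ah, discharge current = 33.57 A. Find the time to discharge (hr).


Runtime = 74.48 Ah / 33.57 A = 2.219 hr

2.219 hr


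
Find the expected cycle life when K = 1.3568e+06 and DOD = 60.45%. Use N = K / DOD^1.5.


DOD^1.5 = 470
N = K / DOD^1.5 = 1.3568e+06 / 470 = 2887

2887 cycles


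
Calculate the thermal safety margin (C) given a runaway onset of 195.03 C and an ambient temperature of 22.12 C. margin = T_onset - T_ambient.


margin = T_onset - T_ambient = 195.03 - 22.12 = 172.91 C

172.91 C


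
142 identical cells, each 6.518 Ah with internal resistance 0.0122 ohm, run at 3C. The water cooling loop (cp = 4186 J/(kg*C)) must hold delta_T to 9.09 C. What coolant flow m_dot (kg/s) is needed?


Step 1: I = 3 * 6.518 = 19.554 A
Step 2: Q_cell = I^2 * R = 19.554^2 * 0.0122 = 4.6648 W
Step 3: Q_total = 142 * 4.6648 = 662.4 W
Step 4: m_dot = Q_total / (cp * dT) = 662.4 / (4186 * 9.09) = 0.01741 kg/s

0.01741 kg/s


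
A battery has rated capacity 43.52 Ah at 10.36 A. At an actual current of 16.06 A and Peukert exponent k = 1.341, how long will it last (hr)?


t_rated = C / I_rated = 43.52 / 10.36 = 4.2008 hr
(I_rated/I)^k = (0.64508)^1.341 = 0.55551
t = t_rated * (I_rated/I)^k = 4.2008 * 0.55551 = 2.334 hr

2.334 hr


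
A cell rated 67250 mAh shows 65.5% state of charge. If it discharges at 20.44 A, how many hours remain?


Convert: C_total = 67250 mAh = 67.25 Ah
Step 1: remaining = SOC/100 * C_total = 65.5/100 * 67.25 = 44.049 Ah
Step 2: t = remaining / I = 44.049 / 20.44 = 2.155 hr

2.155 hr


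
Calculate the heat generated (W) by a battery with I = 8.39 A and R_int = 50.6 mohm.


Convert: R = 50.6 mohm = 0.0506 ohm
Q = I^2 * R = 8.39^2 * 0.0506 = 3.562 W

3.562 W


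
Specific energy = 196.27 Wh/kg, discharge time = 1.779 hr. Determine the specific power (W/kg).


P_specific = E / t = 196.27 / 1.779 = 110.3 W/kg

110.3 W/kg


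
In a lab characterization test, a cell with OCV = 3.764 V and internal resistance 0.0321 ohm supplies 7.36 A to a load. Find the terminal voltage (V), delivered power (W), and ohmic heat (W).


Step 1: V_terminal = OCV - I*R = 3.764 - 7.36 * 0.0321 = 3.5277 V
Step 2: P_out = V_terminal * I = 3.5277 * 7.36 = 25.96 W
Step 3: Q = I^2 * R = 7.36^2 * 0.0321 = 1.739 W

V=3.5277 V, P=25.96 W, Q=1.739 W


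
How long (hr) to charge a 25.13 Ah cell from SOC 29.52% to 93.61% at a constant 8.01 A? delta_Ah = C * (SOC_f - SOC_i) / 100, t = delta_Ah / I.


Step 1: dSOC = 93.61% - 29.52% = 64.09%
Step 2: delta_Ah = 25.13 * 64.09 / 100 = 16.106 Ah
Step 3: t = 16.106 / 8.01 = 2.011 hr

2.011 hr


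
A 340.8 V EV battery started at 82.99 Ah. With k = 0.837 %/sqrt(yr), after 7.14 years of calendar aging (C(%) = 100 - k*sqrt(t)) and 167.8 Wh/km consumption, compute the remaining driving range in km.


Step 1: capacity retention = 100 - 0.837 * sqrt(7.14) = 100 - 0.837 * 2.6721 = 97.763%
Step 2: C_now = 82.99 * 97.763/100 = 81.134 Ah
Step 3: E_pack = V * C_now = 340.8 * 81.134 = 27650 Wh
Step 4: range = E_pack / consumption = 27650 / 167.8 = 164.8 km

164.8 km


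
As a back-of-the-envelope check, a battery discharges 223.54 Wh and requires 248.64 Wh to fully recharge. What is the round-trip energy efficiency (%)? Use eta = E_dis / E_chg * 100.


Round-trip efficiency = 223.54/248.64 * 100% = 89.91%

89.91%


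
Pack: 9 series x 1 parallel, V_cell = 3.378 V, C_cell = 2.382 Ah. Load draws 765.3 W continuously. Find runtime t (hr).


Step 1: E_pack = Ns * V_cell * Np * C_cell = 9 * 3.378 * 1 * 2.382 = 72.418 Wh
Step 2: t = E_pack / P = 72.418 / 765.3 = 0.09463 hr

0.09463 hr


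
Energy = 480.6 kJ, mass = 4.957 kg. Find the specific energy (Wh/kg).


Convert: E = 480.6 kJ = 133.5 Wh
ED = E / m = 133.5 / 4.957 = 26.93 Wh/kg

26.93 Wh/kg


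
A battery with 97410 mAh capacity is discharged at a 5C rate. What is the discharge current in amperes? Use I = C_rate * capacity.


Convert: capacity = 97410 mAh = 97.41 Ah
At 5C: I = 5 * 97.41 Ah = 487.05 A

487.05 A


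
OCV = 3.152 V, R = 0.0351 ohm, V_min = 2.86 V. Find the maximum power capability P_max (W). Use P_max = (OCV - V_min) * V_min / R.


P_max = (OCV - V_min) * V_min / R = (3.152 - 2.86) * 2.86 / 0.0351 = 0.292 * 2.86 / 0.0351 = 23.79 W

23.79 W


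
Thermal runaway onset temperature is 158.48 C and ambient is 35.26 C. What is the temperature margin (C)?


margin = T_onset - T_ambient = 158.48 - 35.26 = 123.22 C

123.22 C


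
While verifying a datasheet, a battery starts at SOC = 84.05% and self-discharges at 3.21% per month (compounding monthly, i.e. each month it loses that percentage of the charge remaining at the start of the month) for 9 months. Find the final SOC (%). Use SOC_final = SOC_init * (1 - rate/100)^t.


decay = (1 - 3.21/100)^9 = 0.74555
SOC_final = 84.05 * 0.74555 = 62.66%

62.66%


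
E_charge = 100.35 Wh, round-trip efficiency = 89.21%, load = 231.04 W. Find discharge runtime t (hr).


Step 1: E_discharge = eta/100 * E_charge = 89.21/100 * 100.35 = 89.522 Wh
Step 2: t = E_discharge / P = 89.522 / 231.04 = 0.3875 hr

0.3875 hr


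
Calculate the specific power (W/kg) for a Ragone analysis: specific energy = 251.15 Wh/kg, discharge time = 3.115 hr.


Specific power = 251.15 Wh/kg / 3.115 hr = 80.63 W/kg

80.63 W/kg


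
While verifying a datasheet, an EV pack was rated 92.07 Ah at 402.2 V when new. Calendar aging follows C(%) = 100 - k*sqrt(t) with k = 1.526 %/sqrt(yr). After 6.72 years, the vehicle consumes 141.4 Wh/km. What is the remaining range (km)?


Step 1: capacity retention = 100 - 1.526 * sqrt(6.72) = 100 - 1.526 * 2.5923 = 96.044%
Step 2: C_now = 92.07 * 96.044/100 = 88.428 Ah
Step 3: E_pack = V * C_now = 402.2 * 88.428 = 35566 Wh
Step 4: range = E_pack / consumption = 35566 / 141.4 = 251.5 km

251.5 km


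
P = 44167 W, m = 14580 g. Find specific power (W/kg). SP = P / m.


Convert: m = 14580 g = 14.58 kg
Specific power = 44167 W / 14.58 kg = 3029 W/kg

3029 W/kg


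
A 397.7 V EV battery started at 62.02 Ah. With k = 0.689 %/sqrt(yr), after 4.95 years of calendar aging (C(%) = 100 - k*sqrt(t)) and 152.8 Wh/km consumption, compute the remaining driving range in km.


Step 1: capacity retention = 100 - 0.689 * sqrt(4.95) = 100 - 0.689 * 2.2249 = 98.467%
Step 2: C_now = 62.02 * 98.467/100 = 61.069 Ah
Step 3: E_pack = V * C_now = 397.7 * 61.069 = 24287 Wh
Step 4: range = E_pack / consumption = 24287 / 152.8 = 158.9 km

158.9 km


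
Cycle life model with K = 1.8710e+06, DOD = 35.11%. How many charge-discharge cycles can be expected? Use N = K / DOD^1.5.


Step 1: DOD^1.5 = 35.11^1.5 = 208.04
Step 2: N = 1.8710e+06 / 208.04 = 8993 cycles

8993 cycles


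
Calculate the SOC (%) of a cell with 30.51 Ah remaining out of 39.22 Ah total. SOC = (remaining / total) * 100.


SOC% = 30.51 / 39.22 * 100 = 77.79%

77.79%


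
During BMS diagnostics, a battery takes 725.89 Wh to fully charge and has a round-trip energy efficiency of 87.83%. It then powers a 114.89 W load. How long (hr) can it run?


Step 1: E_discharge = eta/100 * E_charge = 87.83/100 * 725.89 = 637.55 Wh
Step 2: t = E_discharge / P = 637.55 / 114.89 = 5.549 hr

5.549 hr


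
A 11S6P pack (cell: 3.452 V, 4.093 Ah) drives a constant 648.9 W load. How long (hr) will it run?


Step 1: E_pack = Ns * V_cell * Np * C_cell = 11 * 3.452 * 6 * 4.093 = 932.52 Wh
Step 2: t = E_pack / P = 932.52 / 648.9 = 1.437 hr

1.437 hr


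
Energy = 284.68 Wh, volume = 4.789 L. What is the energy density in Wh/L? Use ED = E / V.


ED = E / V = 284.68 / 4.789 = 59.44 Wh/L

59.44 Wh/L


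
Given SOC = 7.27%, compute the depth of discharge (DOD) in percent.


Complement of SOC: DOD = 100% - 7.27% = 92.73%

92.73%


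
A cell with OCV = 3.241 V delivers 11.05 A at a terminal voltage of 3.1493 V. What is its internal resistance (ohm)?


R = (OCV - V) / I = (3.241 - 3.1493) / 11.05 = 0.008299 ohm

0.008299 ohm


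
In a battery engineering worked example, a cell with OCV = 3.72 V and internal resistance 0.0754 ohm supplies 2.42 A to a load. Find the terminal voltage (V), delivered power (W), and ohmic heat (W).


Step 1: V_terminal = OCV - I*R = 3.72 - 2.42 * 0.0754 = 3.5375 V
Step 2: P_out = V_terminal * I = 3.5375 * 2.42 = 8.561 W
Step 3: Q = I^2 * R = 2.42^2 * 0.0754 = 0.4416 W

V=3.5375 V, P=8.561 W, Q=0.4416 W


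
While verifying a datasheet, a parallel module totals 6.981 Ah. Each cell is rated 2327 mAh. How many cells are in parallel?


Convert: C_cell = 2327 mAh = 2.327 Ah
n = C_total / C_cell = 6.981 / 2.327 = 3

3


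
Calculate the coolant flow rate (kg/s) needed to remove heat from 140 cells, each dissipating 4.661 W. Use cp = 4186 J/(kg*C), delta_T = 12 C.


Q_total = 140 * 4.661 = 652.54 W
m_dot = Q_total / (cp * dT) = 652.54 / (4186 * 12) = 0.01299 kg/s

0.01299 kg/s


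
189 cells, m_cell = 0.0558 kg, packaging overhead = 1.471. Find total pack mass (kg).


Cell mass sum = 189 * 0.0558 = 10.546 kg
With overhead 1.471: m_pack = 10.546 * 1.471 = 15.51 kg

15.51 kg


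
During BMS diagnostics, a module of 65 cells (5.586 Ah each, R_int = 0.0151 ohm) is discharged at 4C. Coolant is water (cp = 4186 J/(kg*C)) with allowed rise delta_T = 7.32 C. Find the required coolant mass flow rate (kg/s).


Step 1: I = 4 * 5.586 = 22.344 A
Step 2: Q_cell = I^2 * R = 22.344^2 * 0.0151 = 7.5387 W
Step 3: Q_total = 65 * 7.5387 = 490.02 W
Step 4: m_dot = Q_total / (cp * dT) = 490.02 / (4186 * 7.32) = 0.01599 kg/s

0.01599 kg/s


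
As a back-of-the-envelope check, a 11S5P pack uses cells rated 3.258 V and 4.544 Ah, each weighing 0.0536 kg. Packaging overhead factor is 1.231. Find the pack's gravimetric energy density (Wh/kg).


Step 1: V_pack = 11 * 3.258 = 35.838 V
Step 2: C_pack = 5 * 4.544 = 22.72 Ah
Step 3: E_pack = V_pack * C_pack = 35.838 * 22.72 = 814.24 Wh
Step 4: m_pack = 11 * 5 * 0.0536 * 1.231 = 3.629 kg
Step 5: ED = E_pack / m_pack = 814.24 / 3.629 = 224.4 Wh/kg

224.4 Wh/kg


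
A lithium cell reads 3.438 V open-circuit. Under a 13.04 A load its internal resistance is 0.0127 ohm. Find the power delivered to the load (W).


Step 1: V_terminal = OCV - I*R = 3.438 - 13.04 * 0.0127 = 3.2724 V
Step 2: P_out = V_terminal * I = 3.2724 * 13.04 = 42.67 W

42.67 W


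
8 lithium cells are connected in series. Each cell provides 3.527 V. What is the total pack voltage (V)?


Series voltages add: 8 * 3.527 V = 28.216 V

28.216 V


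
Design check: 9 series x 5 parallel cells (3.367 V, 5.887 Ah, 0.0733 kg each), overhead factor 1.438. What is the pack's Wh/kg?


Step 1: V_pack = 9 * 3.367 = 30.303 V
Step 2: C_pack = 5 * 5.887 = 29.435 Ah
Step 3: E_pack = V_pack * C_pack = 30.303 * 29.435 = 891.97 Wh
Step 4: m_pack = 9 * 5 * 0.0733 * 1.438 = 4.7432 kg
Step 5: ED = E_pack / m_pack = 891.97 / 4.7432 = 188.1 Wh/kg

188.1 Wh/kg


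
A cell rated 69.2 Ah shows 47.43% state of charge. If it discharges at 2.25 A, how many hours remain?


Step 1: remaining = SOC/100 * C_total = 47.43/100 * 69.2 = 32.822 Ah
Step 2: t = remaining / I = 32.822 / 2.25 = 14.59 hr

14.59 hr


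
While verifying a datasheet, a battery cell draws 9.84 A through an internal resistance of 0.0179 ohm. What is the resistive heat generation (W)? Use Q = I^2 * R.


I^2 = 96.826
Q = 96.826 * 0.0179 = 1.733 W

1.733 W


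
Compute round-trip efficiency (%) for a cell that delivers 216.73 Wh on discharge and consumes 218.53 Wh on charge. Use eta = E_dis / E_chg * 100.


eta_e = E_dis / E_chg * 100 = 216.73 / 218.53 * 100 = 99.18%

99.18%


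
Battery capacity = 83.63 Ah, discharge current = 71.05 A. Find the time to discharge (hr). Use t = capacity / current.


Runtime = 83.63 Ah / 71.05 A = 1.177 hr

1.177 hr


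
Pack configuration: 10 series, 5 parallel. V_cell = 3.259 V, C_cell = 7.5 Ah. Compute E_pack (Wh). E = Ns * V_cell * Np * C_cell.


V_pack = 10 * 3.259 = 32.59 V
C_pack = 5 * 7.5 = 37.5 Ah
E = V_pack * C_pack = 32.59 * 37.5 = 1222 Wh

1222 Wh


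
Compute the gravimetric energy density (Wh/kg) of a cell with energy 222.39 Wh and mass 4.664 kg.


ED = E / m = 222.39 / 4.664 = 47.68 Wh/kg

47.68 Wh/kg


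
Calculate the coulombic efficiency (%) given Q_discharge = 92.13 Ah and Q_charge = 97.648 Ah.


eta_c = Q_dis / Q_chg * 100 = 92.13 / 97.648 * 100 = 94.35%

94.35%


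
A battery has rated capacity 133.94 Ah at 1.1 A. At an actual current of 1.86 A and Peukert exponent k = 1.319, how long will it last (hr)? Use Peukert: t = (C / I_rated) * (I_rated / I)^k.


t_rated = C / I_rated = 133.94 / 1.1 = 121.76 hr
(I_rated/I)^k = (0.5914)^1.319 = 0.50016
t = t_rated * (I_rated/I)^k = 121.76 * 0.50016 = 60.90 hr

60.90 hr


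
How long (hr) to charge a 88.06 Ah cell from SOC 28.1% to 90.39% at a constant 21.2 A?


Step 1: dSOC = 90.39% - 28.1% = 62.29%
Step 2: delta_Ah = 88.06 * 62.29 / 100 = 54.853 Ah
Step 3: t = 54.853 / 21.2 = 2.587 hr

2.587 hr


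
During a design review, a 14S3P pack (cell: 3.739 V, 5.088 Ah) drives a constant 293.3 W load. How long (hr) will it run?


Step 1: E_pack = Ns * V_cell * Np * C_cell = 14 * 3.739 * 3 * 5.088 = 799.01 Wh
Step 2: t = E_pack / P = 799.01 / 293.3 = 2.724 hr

2.724 hr


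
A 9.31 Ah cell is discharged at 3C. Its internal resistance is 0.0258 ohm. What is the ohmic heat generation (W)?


Step 1: I = C_rate * capacity = 3 * 9.31 = 27.93 A
Step 2: Q = I^2 * R = 27.93^2 * 0.0258 = 780.08 * 0.0258 = 20.13 W

20.13 W


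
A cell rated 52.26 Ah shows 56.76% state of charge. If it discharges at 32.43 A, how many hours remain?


Step 1: remaining = SOC/100 * C_total = 56.76/100 * 52.26 = 29.663 Ah
Step 2: t = remaining / I = 29.663 / 32.43 = 0.9147 hr

0.9147 hr


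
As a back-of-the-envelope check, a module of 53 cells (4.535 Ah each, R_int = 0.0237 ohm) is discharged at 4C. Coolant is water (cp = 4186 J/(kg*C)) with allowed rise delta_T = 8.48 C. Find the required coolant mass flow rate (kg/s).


Step 1: I = 4 * 4.535 = 18.14 A
Step 2: Q_cell = I^2 * R = 18.14^2 * 0.0237 = 7.7987 W
Step 3: Q_total = 53 * 7.7987 = 413.33 W
Step 4: m_dot = Q_total / (cp * dT) = 413.33 / (4186 * 8.48) = 0.01164 kg/s

0.01164 kg/s


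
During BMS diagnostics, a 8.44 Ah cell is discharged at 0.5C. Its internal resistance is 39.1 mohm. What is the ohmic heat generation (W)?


Convert: R = 39.1 mohm = 0.0391 ohm
Step 1: I = C_rate * capacity = 0.5 * 8.44 = 4.22 A
Step 2: Q = I^2 * R = 4.22^2 * 0.0391 = 17.808 * 0.0391 = 0.6963 W

0.6963 W


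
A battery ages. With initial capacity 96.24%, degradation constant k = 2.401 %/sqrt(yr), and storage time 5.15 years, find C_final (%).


Step 1: sqrt(5.15 yr) = 2.2694
Step 2: drop = 2.401 * 2.2694 = 5.4488
Step 3: C_final = 96.24 - 5.4488 = 90.79%

90.79%


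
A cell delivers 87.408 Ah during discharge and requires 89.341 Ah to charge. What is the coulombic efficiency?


eta_c = Q_dis / Q_chg * 100 = 87.408 / 89.341 * 100 = 97.84%

97.84%


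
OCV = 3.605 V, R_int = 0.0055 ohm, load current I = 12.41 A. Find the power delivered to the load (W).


Step 1: V_terminal = OCV - I*R = 3.605 - 12.41 * 0.0055 = 3.5367 V
Step 2: P_out = V_terminal * I = 3.5367 * 12.41 = 43.89 W

43.89 W


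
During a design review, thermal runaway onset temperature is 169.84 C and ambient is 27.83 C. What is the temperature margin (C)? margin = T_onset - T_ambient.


Safety margin = 169.84 C - 27.83 C = 142.01 C

142.01 C


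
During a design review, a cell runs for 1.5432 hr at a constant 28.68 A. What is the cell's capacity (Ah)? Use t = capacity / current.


C = I * t = 28.68 * 1.5432 = 44.26 Ah

44.26 Ah


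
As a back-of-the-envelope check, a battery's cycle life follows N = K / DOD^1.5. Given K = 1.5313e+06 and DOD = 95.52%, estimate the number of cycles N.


DOD^1.5 = 933.56
N = K / DOD^1.5 = 1.5313e+06 / 933.56 = 1640

1640 cycles


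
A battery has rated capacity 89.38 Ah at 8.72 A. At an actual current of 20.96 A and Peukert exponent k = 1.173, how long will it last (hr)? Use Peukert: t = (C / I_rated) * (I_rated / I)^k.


t_rated = C / I_rated = 89.38 / 8.72 = 10.25 hr
(I_rated/I)^k = (0.41603)^1.173 = 0.35746
t = t_rated * (I_rated/I)^k = 10.25 * 0.35746 = 3.664 hr

3.664 hr


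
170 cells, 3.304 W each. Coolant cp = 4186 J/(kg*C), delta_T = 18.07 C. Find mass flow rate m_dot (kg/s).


Q_total = 170 * 3.304 = 561.68 W
m_dot = Q_total / (cp * dT) = 561.68 / (4186 * 18.07) = 0.007426 kg/s

0.007426 kg/s


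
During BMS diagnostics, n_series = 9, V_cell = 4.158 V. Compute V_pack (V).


V_pack = n * V_cell = 9 * 4.158 = 37.422 V

37.422 V


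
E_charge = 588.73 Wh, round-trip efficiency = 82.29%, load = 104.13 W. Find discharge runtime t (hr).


Step 1: E_discharge = eta/100 * E_charge = 82.29/100 * 588.73 = 484.47 Wh
Step 2: t = E_discharge / P = 484.47 / 104.13 = 4.653 hr

4.653 hr


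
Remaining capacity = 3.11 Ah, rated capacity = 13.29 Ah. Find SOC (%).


SOC = (remaining / total) * 100 = (3.11 / 13.29) * 100 = 23.40%

23.40%


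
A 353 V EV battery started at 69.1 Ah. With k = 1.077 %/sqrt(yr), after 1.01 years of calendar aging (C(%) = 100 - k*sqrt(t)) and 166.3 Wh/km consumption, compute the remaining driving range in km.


Step 1: capacity retention = 100 - 1.077 * sqrt(1.01) = 100 - 1.077 * 1.005 = 98.918%
Step 2: C_now = 69.1 * 98.918/100 = 68.352 Ah
Step 3: E_pack = V * C_now = 353 * 68.352 = 24128 Wh
Step 4: range = E_pack / consumption = 24128 / 166.3 = 145.1 km

145.1 km


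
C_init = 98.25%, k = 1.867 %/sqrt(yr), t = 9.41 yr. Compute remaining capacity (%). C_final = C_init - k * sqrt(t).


sqrt(t) = sqrt(9.41) = 3.0676
C_final = 98.25 - 1.867 * 3.0676 = 92.52%

92.52%


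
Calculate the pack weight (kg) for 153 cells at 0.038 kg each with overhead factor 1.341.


m_pack = n * m_cell * overhead = 153 * 0.038 * 1.341 = 7.797 kg

7.797 kg


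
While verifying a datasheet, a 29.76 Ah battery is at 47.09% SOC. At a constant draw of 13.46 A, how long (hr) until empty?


Step 1: remaining = SOC/100 * C_total = 47.09/100 * 29.76 = 14.014 Ah
Step 2: t = remaining / I = 14.014 / 13.46 = 1.041 hr

1.041 hr


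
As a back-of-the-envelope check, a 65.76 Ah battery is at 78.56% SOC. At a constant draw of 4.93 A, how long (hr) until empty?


Step 1: remaining = SOC/100 * C_total = 78.56/100 * 65.76 = 51.661 Ah
Step 2: t = remaining / I = 51.661 / 4.93 = 10.48 hr

10.48 hr


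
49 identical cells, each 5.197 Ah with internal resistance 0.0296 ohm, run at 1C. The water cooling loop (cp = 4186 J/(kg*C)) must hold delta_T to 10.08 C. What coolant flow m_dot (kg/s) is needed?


Step 1: I = 1 * 5.197 = 5.197 A
Step 2: Q_cell = I^2 * R = 5.197^2 * 0.0296 = 0.79946 W
Step 3: Q_total = 49 * 0.79946 = 39.174 W
Step 4: m_dot = Q_total / (cp * dT) = 39.174 / (4186 * 10.08) = 9.284e-04 kg/s

9.284e-04 kg/s


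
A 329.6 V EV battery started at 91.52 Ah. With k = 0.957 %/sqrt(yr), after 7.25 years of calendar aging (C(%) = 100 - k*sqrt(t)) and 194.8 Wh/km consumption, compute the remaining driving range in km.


Step 1: capacity retention = 100 - 0.957 * sqrt(7.25) = 100 - 0.957 * 2.6926 = 97.423%
Step 2: C_now = 91.52 * 97.423/100 = 89.162 Ah
Step 3: E_pack = V * C_now = 329.6 * 89.162 = 29388 Wh
Step 4: range = E_pack / consumption = 29388 / 194.8 = 150.9 km

150.9 km


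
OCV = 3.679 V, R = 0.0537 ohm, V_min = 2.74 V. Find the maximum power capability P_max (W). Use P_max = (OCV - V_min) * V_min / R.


P_max = (OCV - V_min) * V_min / R = (3.679 - 2.74) * 2.74 / 0.0537 = 0.939 * 2.74 / 0.0537 = 47.91 W

47.91 W


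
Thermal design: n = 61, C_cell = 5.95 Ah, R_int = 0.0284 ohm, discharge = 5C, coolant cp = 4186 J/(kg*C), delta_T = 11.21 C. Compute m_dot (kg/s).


Step 1: I = 5 * 5.95 = 29.75 A
Step 2: Q_cell = I^2 * R = 29.75^2 * 0.0284 = 25.136 W
Step 3: Q_total = 61 * 25.136 = 1533.3 W
Step 4: m_dot = Q_total / (cp * dT) = 1533.3 / (4186 * 11.21) = 0.03268 kg/s

0.03268 kg/s


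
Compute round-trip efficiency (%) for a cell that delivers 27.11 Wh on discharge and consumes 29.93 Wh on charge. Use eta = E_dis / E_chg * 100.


eta_e = E_dis / E_chg * 100 = 27.11 / 29.93 * 100 = 90.58%

90.58%


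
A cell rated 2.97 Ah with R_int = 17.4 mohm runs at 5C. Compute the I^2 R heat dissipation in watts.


Convert: R = 17.4 mohm = 0.0174 ohm
Step 1: I = C_rate * capacity = 5 * 2.97 = 14.85 A
Step 2: Q = I^2 * R = 14.85^2 * 0.0174 = 220.52 * 0.0174 = 3.837 W

3.837 W


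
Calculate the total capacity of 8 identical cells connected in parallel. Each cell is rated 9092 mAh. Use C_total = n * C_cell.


Convert: C_cell = 9092 mAh = 9.092 Ah
C_total = 8 * 9.092 = 72.736 Ah

72.736 Ah


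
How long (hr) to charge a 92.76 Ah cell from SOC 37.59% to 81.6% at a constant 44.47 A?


delta_Ah = 92.76 * (81.6 - 37.59) / 100 = 40.824 Ah
t = delta_Ah / I = 40.824 / 44.47 = 0.9180 hr

0.9180 hr


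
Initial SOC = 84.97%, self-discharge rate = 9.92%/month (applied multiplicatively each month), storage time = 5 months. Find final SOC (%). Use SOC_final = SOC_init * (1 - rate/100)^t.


decay = (1 - 9.92/100)^5 = 0.59312
SOC_final = 84.97 * 0.59312 = 50.40%

50.40%


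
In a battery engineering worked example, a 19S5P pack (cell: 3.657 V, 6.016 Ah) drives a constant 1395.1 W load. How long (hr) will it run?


Step 1: E_pack = Ns * V_cell * Np * C_cell = 19 * 3.657 * 5 * 6.016 = 2090 Wh
Step 2: t = E_pack / P = 2090 / 1395.1 = 1.498 hr

1.498 hr


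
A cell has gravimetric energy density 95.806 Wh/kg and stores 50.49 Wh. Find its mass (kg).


m = E / ED = 50.49 / 95.806 = 0.5270 kg

0.5270 kg


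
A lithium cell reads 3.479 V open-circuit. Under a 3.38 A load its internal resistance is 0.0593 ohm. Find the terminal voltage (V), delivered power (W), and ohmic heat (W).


Step 1: V_terminal = OCV - I*R = 3.479 - 3.38 * 0.0593 = 3.2786 V
Step 2: P_out = V_terminal * I = 3.2786 * 3.38 = 11.08 W
Step 3: Q = I^2 * R = 3.38^2 * 0.0593 = 0.6775 W

V=3.2786 V, P=11.08 W, Q=0.6775 W


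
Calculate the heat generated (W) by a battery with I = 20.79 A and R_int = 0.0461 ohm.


I^2 = 432.22
Q = 432.22 * 0.0461 = 19.93 W

19.93 W


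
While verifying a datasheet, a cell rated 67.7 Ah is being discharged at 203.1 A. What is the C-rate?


C_rate = I / capacity = 203.1 / 67.7 = 3C

3C


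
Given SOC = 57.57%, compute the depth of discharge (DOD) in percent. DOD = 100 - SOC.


DOD = 100 - SOC = 100 - 57.57 = 42.43%

42.43%


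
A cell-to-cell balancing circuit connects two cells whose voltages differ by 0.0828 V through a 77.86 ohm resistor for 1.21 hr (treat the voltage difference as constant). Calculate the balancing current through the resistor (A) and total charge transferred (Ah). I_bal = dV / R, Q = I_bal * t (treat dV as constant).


First, Ohm's law: I_bal = 0.0828 V / 77.86 ohm = 0.0010634 A
Then Q = I * t = 0.0010634 A * 1.21 hr = 0.001287 Ah

I=0.0010634 A, Q=0.001287 Ah


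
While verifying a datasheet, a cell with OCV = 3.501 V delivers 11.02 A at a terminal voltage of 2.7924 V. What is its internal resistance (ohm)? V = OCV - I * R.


R = (OCV - V) / I = (3.501 - 2.7924) / 11.02 = 0.06430 ohm

0.06430 ohm


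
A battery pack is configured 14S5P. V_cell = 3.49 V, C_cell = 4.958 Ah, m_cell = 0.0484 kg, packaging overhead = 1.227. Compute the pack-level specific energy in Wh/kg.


Step 1: V_pack = 14 * 3.49 = 48.86 V
Step 2: C_pack = 5 * 4.958 = 24.79 Ah
Step 3: E_pack = V_pack * C_pack = 48.86 * 24.79 = 1211.2 Wh
Step 4: m_pack = 14 * 5 * 0.0484 * 1.227 = 4.1571 kg
Step 5: ED = E_pack / m_pack = 1211.2 / 4.1571 = 291.4 Wh/kg

291.4 Wh/kg


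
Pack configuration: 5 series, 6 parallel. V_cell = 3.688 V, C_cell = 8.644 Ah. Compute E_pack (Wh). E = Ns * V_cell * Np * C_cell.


V_pack = 5 * 3.688 = 18.44 V
C_pack = 6 * 8.644 = 51.864 Ah
E = V_pack * C_pack = 18.44 * 51.864 = 956.4 Wh

956.4 Wh


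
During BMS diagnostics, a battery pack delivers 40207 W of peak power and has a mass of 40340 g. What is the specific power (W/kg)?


Convert: m = 40340 g = 40.34 kg
Specific power = 40207 W / 40.34 kg = 996.7 W/kg

996.7 W/kg


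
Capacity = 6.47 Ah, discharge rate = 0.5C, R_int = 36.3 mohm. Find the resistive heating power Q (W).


Convert: R = 36.3 mohm = 0.0363 ohm
Step 1: I = C_rate * capacity = 0.5 * 6.47 = 3.235 A
Step 2: Q = I^2 * R = 3.235^2 * 0.0363 = 10.465 * 0.0363 = 0.3799 W

0.3799 W


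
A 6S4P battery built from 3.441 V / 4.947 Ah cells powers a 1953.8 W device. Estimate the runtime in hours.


Step 1: E_pack = Ns * V_cell * Np * C_cell = 6 * 3.441 * 4 * 4.947 = 408.54 Wh
Step 2: t = E_pack / P = 408.54 / 1953.8 = 0.2091 hr

0.2091 hr


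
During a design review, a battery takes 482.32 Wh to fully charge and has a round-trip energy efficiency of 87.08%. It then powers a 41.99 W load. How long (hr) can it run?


Step 1: E_discharge = eta/100 * E_charge = 87.08/100 * 482.32 = 420 Wh
Step 2: t = E_discharge / P = 420 / 41.99 = 10.00 hr

10.00 hr


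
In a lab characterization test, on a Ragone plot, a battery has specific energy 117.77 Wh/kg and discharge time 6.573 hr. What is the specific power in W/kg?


Specific power = 117.77 Wh/kg / 6.573 hr = 17.92 W/kg

17.92 W/kg


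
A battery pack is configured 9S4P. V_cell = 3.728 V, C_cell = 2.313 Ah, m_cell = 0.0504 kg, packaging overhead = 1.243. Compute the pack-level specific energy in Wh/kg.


Step 1: V_pack = 9 * 3.728 = 33.552 V
Step 2: C_pack = 4 * 2.313 = 9.252 Ah
Step 3: E_pack = V_pack * C_pack = 33.552 * 9.252 = 310.42 Wh
Step 4: m_pack = 9 * 4 * 0.0504 * 1.243 = 2.2553 kg
Step 5: ED = E_pack / m_pack = 310.42 / 2.2553 = 137.6 Wh/kg

137.6 Wh/kg


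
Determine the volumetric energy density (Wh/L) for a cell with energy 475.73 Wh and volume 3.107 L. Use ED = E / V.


ED = E / V = 475.73 / 3.107 = 153.1 Wh/L

153.1 Wh/L


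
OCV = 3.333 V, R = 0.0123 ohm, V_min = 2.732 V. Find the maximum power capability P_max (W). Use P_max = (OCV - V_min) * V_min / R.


P_max = (OCV - V_min) * V_min / R = (3.333 - 2.732) * 2.732 / 0.0123 = 0.601 * 2.732 / 0.0123 = 133.5 W

133.5 W


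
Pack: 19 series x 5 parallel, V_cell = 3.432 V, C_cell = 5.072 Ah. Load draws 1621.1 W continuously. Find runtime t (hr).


Step 1: E_pack = Ns * V_cell * Np * C_cell = 19 * 3.432 * 5 * 5.072 = 1653.7 Wh
Step 2: t = E_pack / P = 1653.7 / 1621.1 = 1.020 hr

1.020 hr


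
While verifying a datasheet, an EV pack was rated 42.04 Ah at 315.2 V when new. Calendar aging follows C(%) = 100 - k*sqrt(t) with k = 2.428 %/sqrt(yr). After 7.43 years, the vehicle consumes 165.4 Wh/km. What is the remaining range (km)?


Step 1: capacity retention = 100 - 2.428 * sqrt(7.43) = 100 - 2.428 * 2.7258 = 93.382%
Step 2: C_now = 42.04 * 93.382/100 = 39.258 Ah
Step 3: E_pack = V * C_now = 315.2 * 39.258 = 12374 Wh
Step 4: range = E_pack / consumption = 12374 / 165.4 = 74.81 km

74.81 km


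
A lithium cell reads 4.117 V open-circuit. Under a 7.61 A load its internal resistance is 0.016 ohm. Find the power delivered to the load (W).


Step 1: V_terminal = OCV - I*R = 4.117 - 7.61 * 0.016 = 3.9952 V
Step 2: P_out = V_terminal * I = 3.9952 * 7.61 = 30.40 W

30.40 W


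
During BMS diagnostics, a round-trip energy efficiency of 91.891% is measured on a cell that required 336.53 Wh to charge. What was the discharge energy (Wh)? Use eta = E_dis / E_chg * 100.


E_dis = eta/100 * E_chg = 91.891/100 * 336.53 = 309.2 Wh

309.2 Wh


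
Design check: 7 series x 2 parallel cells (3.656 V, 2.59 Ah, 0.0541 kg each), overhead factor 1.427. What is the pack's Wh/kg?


Step 1: V_pack = 7 * 3.656 = 25.592 V
Step 2: C_pack = 2 * 2.59 = 5.18 Ah
Step 3: E_pack = V_pack * C_pack = 25.592 * 5.18 = 132.57 Wh
Step 4: m_pack = 7 * 2 * 0.0541 * 1.427 = 1.0808 kg
Step 5: ED = E_pack / m_pack = 132.57 / 1.0808 = 122.7 Wh/kg

122.7 Wh/kg


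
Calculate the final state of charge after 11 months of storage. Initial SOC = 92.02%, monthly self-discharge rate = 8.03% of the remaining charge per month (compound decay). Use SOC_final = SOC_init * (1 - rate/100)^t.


Monthly retention factor = 1 - 8.03/100 = 0.9197
Over 11 months: factor^11 = 0.39821
SOC_final = 92.02 * 0.39821 = 36.64%

36.64%


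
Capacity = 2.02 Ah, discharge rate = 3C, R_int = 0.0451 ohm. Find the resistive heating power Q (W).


Step 1: I = C_rate * capacity = 3 * 2.02 = 6.06 A
Step 2: Q = I^2 * R = 6.06^2 * 0.0451 = 36.724 * 0.0451 = 1.656 W

1.656 W


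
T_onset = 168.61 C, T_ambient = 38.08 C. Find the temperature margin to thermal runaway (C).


margin = T_onset - T_ambient = 168.61 - 38.08 = 130.53 C

130.53 C


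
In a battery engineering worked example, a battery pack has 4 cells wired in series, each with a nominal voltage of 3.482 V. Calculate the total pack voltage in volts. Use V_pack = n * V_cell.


Series voltages add: 4 * 3.482 V = 13.928 V

13.928 V


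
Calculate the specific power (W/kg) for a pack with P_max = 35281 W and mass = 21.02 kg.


SP = P / m = 35281 / 21.02 = 1678 W/kg

1678 W/kg


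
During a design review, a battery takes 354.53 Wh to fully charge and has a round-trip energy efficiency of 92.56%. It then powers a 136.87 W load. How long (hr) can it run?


Step 1: E_discharge = eta/100 * E_charge = 92.56/100 * 354.53 = 328.15 Wh
Step 2: t = E_discharge / P = 328.15 / 136.87 = 2.398 hr

2.398 hr


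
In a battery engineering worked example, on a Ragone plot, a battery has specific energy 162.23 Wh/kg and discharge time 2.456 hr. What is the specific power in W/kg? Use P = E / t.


P_specific = E / t = 162.23 / 2.456 = 66.05 W/kg

66.05 W/kg


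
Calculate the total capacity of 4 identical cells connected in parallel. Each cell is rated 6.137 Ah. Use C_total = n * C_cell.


Parallel capacities add: 4 * 6.137 Ah = 24.548 Ah

24.548 Ah


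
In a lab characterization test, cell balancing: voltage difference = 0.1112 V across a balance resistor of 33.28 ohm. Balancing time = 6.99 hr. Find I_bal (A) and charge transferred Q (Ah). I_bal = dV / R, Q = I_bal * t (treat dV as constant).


First, Ohm's law: I_bal = 0.1112 V / 33.28 ohm = 0.0033413 A
Then Q = I * t = 0.0033413 A * 6.99 hr = 0.02336 Ah

I=0.0033413 A, Q=0.02336 Ah


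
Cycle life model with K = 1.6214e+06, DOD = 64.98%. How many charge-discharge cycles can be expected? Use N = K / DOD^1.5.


DOD^1.5 = 523.8
N = K / DOD^1.5 = 1.6214e+06 / 523.8 = 3095

3095 cycles


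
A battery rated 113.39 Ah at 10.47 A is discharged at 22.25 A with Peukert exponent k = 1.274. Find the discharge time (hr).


Step 1: t_rated = C / I_rated = 113.39 / 10.47 = 10.83 hr
Step 2: ratio = 10.47 / 22.25 = 0.47056
Step 3: ratio^k = 0.47056^1.274 = 0.38275
Step 4: t = t_rated * ratio^k = 10.83 * 0.38275 = 4.145 hr

4.145 hr
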